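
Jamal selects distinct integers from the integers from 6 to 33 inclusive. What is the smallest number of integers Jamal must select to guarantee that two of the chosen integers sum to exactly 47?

Group the elements by complementary pair {x, 47−x}: {14,33}, {15,32}, {16,31}, …, giving 10 two-element pairs and 8 integers whose partner 47−x falls outside [6,33].
Treating each of those 18 groups as a pigeonhole, one can pick one integer per group — 18 integers — with no two summing to 47.
The 19th integer lands in an occupied pair, forcing a sum of 47.

19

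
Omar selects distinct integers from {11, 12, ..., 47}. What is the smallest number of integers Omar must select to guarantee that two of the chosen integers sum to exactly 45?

26

Group the elements by complementary pair {x, 45−x}: {11,34}, {12,33}, {13,32}, …, giving 12 two-element pairs and 13 integers whose partner 45−x falls outside [11,47].
Treating each of those 25 groups as a pigeonhole, one can pick one integer per group — 25 integers — with no two summing to 45.
The 26th integer lands in an occupied pair, forcing a sum of 45.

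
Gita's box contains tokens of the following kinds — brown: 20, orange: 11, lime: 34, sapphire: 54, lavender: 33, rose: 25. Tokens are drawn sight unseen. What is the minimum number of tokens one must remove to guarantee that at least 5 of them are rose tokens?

157

In the worst case for collecting rose tokens, every non-rose token comes out first.
There are 20 + 11 + 34 + 54 + 33 = 152 non-rose tokens altogether.
After those, each further token must be rose, so 152 + 5 = 157 draws guarantee 5 rose tokens.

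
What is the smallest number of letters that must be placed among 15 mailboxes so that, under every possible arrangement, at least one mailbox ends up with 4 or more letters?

46

With 45 letters one could put exactly 3 in each of the 15 mailboxes, and no mailbox would reach 4.
One more letter must land in a mailbox that already has 3, giving it 4.
So 15 × 3 + 1 = 46 letters are required.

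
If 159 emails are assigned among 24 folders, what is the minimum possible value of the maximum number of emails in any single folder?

The 24 folders are the holes and the 159 emails are the pigeons.
If every folder held at most 6 emails, the total would be at most 24 × 6 = 144, which is less than 159.
So some folder holds at least ⌈159/24⌉ = 7 emails.

7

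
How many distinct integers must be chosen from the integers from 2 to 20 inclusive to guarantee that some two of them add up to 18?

13

Group the elements by complementary pair {x, 18−x}: {2,16}, {3,15}, {4,14}, …, giving 7 two-element pairs, the single value 9 (it cannot pair with itself since the integers are distinct), and 4 integers whose partner 18−x falls outside [2,20].
Treating each of those 12 groups as a pigeonhole, one can pick one integer per group — 12 integers — with no two summing to 18.
The 13th integer lands in an occupied pair, forcing a sum of 18.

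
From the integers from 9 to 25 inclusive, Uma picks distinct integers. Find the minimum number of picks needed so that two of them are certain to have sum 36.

11

Group the elements by complementary pair {x, 36−x}: {11,25}, {12,24}, {13,23}, …, giving 7 two-element pairs, the single value 18 (it cannot pair with itself since the integers are distinct), and 2 integers whose partner 36−x falls outside [9,25].
By the pigeonhole principle, treating each of those 10 groups as a pigeonhole, one can pick one integer per group — 10 integers — with no two summing to 36.
The 11th integer lands in an occupied pair, forcing a sum of 36.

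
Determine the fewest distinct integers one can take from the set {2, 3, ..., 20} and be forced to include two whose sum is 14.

A set avoiding the sum 14 can contain at most one of each pair {x, 14−x}, plus the 9 elements whose complement lies outside the range or equal to its own complement.
The integers 7, …, 20 (14 of them) are such a set: any two sum to at least 7+8 = 15 > 14.
By the pigeonhole principle, any 15th integer completes one of the 5 pairs, so 15 choices force a sum of 14.

15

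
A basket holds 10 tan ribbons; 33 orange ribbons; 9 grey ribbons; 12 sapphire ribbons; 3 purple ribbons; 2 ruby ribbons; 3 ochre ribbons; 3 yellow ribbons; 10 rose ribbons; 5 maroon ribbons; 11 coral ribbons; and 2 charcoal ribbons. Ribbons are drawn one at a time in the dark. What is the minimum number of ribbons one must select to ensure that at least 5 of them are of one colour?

42

An adversary could hand out at most 4 ribbons per colour (5 colours run out sooner): 4 + 4 + 4 + 4 + 3 + 2 + 3 + 3 + 4 + 4 + 4 + 2 = 41 ribbons and still no colour has 5.
By pigeonhole, one more ribbon lands in a colour already at 4, so 42 draws are enough and 41 are not.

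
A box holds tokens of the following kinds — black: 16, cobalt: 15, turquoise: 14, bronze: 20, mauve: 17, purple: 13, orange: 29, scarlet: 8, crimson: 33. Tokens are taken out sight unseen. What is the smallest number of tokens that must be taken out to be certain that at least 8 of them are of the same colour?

The 9 colours are the holes; the tokens drawn are the pigeons.
To avoid 8 of any one colour, the worst case takes at most 7 of each colour.
That gives 7 + 7 + 7 + 7 + 7 + 7 + 7 + 7 + 7 = 63 tokens with no colour reaching 8.
The next token forces some colour to 8, so 63 + 1 = 64.

64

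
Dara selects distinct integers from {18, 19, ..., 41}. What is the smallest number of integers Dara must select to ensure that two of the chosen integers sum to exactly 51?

Two chosen integers sum to 51 exactly when both halves of some pair {x, 51−x} with 18 ≤ x ≤ 51−x ≤ 33 are chosen — 8 such pairs.
The remaining 8 elements (those with no distinct partner in range) can never complete a 51-sum, so the worst case takes all of them and one from each pair: 8 + 8 = 16.
Pigeonhole: the 17th integer has to be the second member of some pair, so 16 + 1 = 17.

17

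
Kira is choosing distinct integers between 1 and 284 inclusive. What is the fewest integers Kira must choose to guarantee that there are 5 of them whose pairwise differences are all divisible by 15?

61

Integers whose pairwise differences are multiples of 15 are exactly those sharing a remainder mod 15. By the pigeonhole principle, the 15 residue classes mod 15 are the pigeonholes.
With 60 integers one could put 4 in each residue class and have no class reach 5.
The 61st integer pushes some class to 5, so 15·4 + 1 = 61.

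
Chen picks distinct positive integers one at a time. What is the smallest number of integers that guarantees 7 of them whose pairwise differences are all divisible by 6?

Integers whose pairwise differences are multiples of 6 are exactly those sharing a remainder mod 6. The 6 residue classes mod 6 are the pigeonholes.
With 36 integers one could put 6 in each residue class and have no class reach 7.
The 37th integer pushes some class to 7, so 6·6 + 1 = 37.

37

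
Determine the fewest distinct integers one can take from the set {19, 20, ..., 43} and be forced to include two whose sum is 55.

17

Group the elements by complementary pair {x, 55−x}: {19,36}, {20,35}, {21,34}, …, giving 9 two-element pairs and 7 integers whose partner 55−x falls outside [19,43].
Treating each of those 16 groups as a pigeonhole, one can pick one integer per group — 16 integers — with no two summing to 55.
The 17th integer lands in an occupied pair, forcing a sum of 55.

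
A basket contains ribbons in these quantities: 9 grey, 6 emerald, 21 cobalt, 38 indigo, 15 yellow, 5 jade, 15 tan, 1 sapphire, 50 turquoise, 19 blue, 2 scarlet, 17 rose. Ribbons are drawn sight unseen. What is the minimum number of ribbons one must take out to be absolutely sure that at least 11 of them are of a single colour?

94

By the pigeonhole principle, the 12 colours are the holes; the ribbons drawn are the pigeons.
To avoid 11 of any one colour, the worst case takes at most 10 of each colour, or every ribbon of a colour that has fewer than 10.
That gives 9 + 6 + 10 + 10 + 10 + 5 + 10 + 1 + 10 + 10 + 2 + 10 = 93 ribbons with no colour reaching 11.
The next ribbon forces some colour to 11, so 93 + 1 = 94.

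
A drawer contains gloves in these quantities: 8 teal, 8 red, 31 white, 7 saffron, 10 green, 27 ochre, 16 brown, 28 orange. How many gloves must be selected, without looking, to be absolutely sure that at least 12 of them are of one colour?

The 8 colours are the holes; the gloves drawn are the pigeons.
To avoid 12 of any one colour, the worst case takes at most 11 of each colour, or every glove of a colour that has fewer than 11.
That gives 8 + 8 + 11 + 7 + 10 + 11 + 11 + 11 = 77 gloves with no colour reaching 12.
The next glove forces some colour to 12, so 77 + 1 = 78.

78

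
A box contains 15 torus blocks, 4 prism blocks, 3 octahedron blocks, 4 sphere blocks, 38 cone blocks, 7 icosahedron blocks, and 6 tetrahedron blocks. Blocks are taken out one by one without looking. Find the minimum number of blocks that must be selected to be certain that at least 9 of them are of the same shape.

41

An adversary could hand out at most 8 blocks per shape (5 shapes run out sooner): 8 + 4 + 3 + 4 + 8 + 7 + 6 = 40 blocks and still no shape has 9.
Pigeonhole: one more block lands in a shape already at 8, so 41 draws are enough and 40 are not.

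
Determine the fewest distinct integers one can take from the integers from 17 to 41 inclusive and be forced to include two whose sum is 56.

A set avoiding the sum 56 can contain at most one of each pair {x, 56−x}, plus the 3 elements whose complement lies outside the range or equal to its own complement.
The integers 28, …, 41 (14 of them) are such a set: any two sum to at least 28+29 = 57 > 56.
By the pigeonhole principle, any 15th integer completes one of the 11 pairs, so 15 choices force a sum of 56.

15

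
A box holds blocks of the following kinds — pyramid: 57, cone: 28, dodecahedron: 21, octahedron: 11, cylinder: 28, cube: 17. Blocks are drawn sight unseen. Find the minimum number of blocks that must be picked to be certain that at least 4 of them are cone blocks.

In the worst case for collecting cone blocks, every non-cone block comes out first.
There are 57 + 21 + 11 + 28 + 17 = 134 non-cone blocks altogether.
After those, each further block must be cone, so 134 + 4 = 138 draws guarantee 4 cone blocks.

138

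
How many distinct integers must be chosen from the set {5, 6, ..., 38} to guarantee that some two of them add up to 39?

20

A set avoiding the sum 39 can contain at most one of each pair {x, 39−x}, plus the 4 elements whose complement lies outside the range.
The integers 20, …, 38 (19 of them) are such a set: any two sum to at least 20+21 = 41 > 39.
By the pigeonhole principle, any 20th integer completes one of the 15 pairs, so 20 choices force a sum of 39.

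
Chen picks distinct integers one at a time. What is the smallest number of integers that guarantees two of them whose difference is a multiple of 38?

39

Integers whose pairwise differences are multiples of 38 are exactly those sharing a remainder mod 38. The 38 residue classes mod 38 are the pigeonholes.
With 38 integers one could put 1 in each residue class and have no class reach 2.
The 39th integer pushes some class to 2, so 38·1 + 1 = 39.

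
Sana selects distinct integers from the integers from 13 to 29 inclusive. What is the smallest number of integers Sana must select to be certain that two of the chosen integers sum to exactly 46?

A set avoiding the sum 46 can contain at most one of each pair {x, 46−x}, plus the 5 elements whose complement lies outside the range or equal to its own complement.
The integers 13, …, 23 (11 of them) are such a set: any two sum to at least 13+14 = 27 and at most 22+23 = 45 < 46.
Any 12th integer completes one of the 6 pairs, so 12 choices force a sum of 46.

12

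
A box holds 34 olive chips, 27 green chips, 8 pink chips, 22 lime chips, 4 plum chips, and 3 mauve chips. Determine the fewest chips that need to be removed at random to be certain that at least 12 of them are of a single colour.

49

The 6 colours are the holes; the chips drawn are the pigeons.
To avoid 12 of any one colour, the worst case takes at most 11 of each colour, or every chip of a colour that has fewer than 11.
That gives 11 + 11 + 8 + 11 + 4 + 3 = 48 chips with no colour reaching 12.
The next chip forces some colour to 12, so 48 + 1 = 49.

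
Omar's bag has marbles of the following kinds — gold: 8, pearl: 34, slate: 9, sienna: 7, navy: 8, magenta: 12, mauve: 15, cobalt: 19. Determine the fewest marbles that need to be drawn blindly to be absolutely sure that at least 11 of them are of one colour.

An adversary could hand out at most 10 marbles per colour (4 colours run out sooner): 8 + 10 + 9 + 7 + 8 + 10 + 10 + 10 = 72 marbles and still no colour has 11.
One more marble lands in a colour already at 10, so 73 draws are enough and 72 are not.

73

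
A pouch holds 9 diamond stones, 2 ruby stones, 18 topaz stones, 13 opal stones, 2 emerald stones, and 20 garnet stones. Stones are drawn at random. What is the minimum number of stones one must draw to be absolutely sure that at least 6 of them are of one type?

An adversary could hand out at most 5 stones per type (ruby, emerald run out sooner): 5 + 2 + 5 + 5 + 2 + 5 = 24 stones and still no type has 6.
One more stone lands in a type already at 5, so 25 draws are enough and 24 are not.

25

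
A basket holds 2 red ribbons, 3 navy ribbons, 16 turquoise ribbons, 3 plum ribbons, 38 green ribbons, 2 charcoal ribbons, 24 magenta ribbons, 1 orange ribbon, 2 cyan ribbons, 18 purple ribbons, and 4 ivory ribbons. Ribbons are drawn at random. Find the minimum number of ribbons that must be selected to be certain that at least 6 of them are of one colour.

38

Put each drawn ribbon into a box by colour. The largest draw with every box below 6 takes min(count, 5) from each colour; colours with fewer than 5 contribute all they have.
Σ min(cᵢ, 5) = 2 + 3 + 5 + 3 + 5 + 2 + 5 + 1 + 2 + 5 + 4 = 37.
Draw number 37 + 1 = 38 must push one box to 6.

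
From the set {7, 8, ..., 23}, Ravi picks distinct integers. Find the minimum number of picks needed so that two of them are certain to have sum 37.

13

Group the elements by complementary pair {x, 37−x}: {14,23}, {15,22}, {16,21}, …, giving 5 two-element pairs and 7 integers whose partner 37−x falls outside [7,23].
By the pigeonhole principle, treating each of those 12 groups as a pigeonhole, one can pick one integer per group — 12 integers — with no two summing to 37.
The 13th integer lands in an occupied pair, forcing a sum of 37.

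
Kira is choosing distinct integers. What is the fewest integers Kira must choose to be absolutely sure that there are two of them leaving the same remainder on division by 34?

The 34 residue classes mod 34 are the pigeonholes.
With 34 integers one could put 1 in each residue class and have no class reach 2.
The 35th integer pushes some class to 2, so 34·1 + 1 = 35.

35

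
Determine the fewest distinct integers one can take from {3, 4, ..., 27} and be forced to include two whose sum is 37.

Group the elements by complementary pair {x, 37−x}: {10,27}, {11,26}, {12,25}, …, giving 9 two-element pairs and 7 integers whose partner 37−x falls outside [3,27].
Pigeonhole: treating each of those 16 groups as a pigeonhole, one can pick one integer per group — 16 integers — with no two summing to 37.
The 17th integer lands in an occupied pair, forcing a sum of 37.

17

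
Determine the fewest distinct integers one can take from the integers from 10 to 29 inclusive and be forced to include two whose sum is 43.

13

Group the elements by complementary pair {x, 43−x}: {14,29}, {15,28}, {16,27}, …, giving 8 two-element pairs and 4 integers whose partner 43−x falls outside [10,29].
By the pigeonhole principle, treating each of those 12 groups as a pigeonhole, one can pick one integer per group — 12 integers — with no two summing to 43.
The 13th integer lands in an occupied pair, forcing a sum of 43.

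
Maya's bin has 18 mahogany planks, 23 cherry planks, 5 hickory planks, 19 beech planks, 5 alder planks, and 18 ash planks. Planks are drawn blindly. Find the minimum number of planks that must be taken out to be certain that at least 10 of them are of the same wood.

47

By pigeonhole, the 6 woods are the holes; the planks drawn are the pigeons.
To avoid 10 of any one wood, the worst case takes at most 9 of each wood, or every plank of a wood that has fewer than 9.
That gives 9 + 9 + 5 + 9 + 5 + 9 = 46 planks with no wood reaching 10.
The next plank forces some wood to 10, so 46 + 1 = 47.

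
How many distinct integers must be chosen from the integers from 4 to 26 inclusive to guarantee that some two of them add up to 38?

17

Two chosen integers sum to 38 exactly when both halves of some pair {x, 38−x} with 12 ≤ x ≤ 38−x ≤ 26 are chosen — 7 such pairs.
The remaining 9 elements (those with no distinct partner in range) can never complete a 38-sum, so the worst case takes all of them and one from each pair: 9 + 7 = 16.
By the pigeonhole principle, the 17th integer has to be the second member of some pair, so 16 + 1 = 17.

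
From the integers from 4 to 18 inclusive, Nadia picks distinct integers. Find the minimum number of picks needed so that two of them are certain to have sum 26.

11

A set avoiding the sum 26 can contain at most one of each pair {x, 26−x}, plus the 5 elements whose complement lies outside the range or equal to its own complement.
The integers 4, …, 13 (10 of them) are such a set: any two sum to at least 4+5 = 9 and at most 12+13 = 25 < 26.
Pigeonhole: any 11th integer completes one of the 5 pairs, so 11 choices force a sum of 26.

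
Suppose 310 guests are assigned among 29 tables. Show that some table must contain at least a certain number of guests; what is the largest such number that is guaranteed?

By pigeonhole, the 29 tables are the holes and the 310 guests are the pigeons.
If every table held at most 10 guests, the total would be at most 29 × 10 = 290, which is less than 310.
So some table holds at least ⌈310/29⌉ = 11 guests.

11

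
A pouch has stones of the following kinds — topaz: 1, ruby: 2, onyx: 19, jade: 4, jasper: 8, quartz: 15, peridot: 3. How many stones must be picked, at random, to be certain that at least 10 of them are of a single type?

37

Put each drawn stone into a box by type. The largest draw with every box below 10 takes min(count, 9) from each type; types with fewer than 9 contribute all they have.
Σ min(cᵢ, 9) = 1 + 2 + 9 + 4 + 8 + 9 + 3 = 36.
Draw number 36 + 1 = 37 must push one box to 10.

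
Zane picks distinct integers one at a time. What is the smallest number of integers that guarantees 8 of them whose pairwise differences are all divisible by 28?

Integers whose pairwise differences are multiples of 28 are exactly those sharing a remainder mod 28. By pigeonhole, the 28 residue classes mod 28 are the pigeonholes.
With 196 integers one could put 7 in each residue class and have no class reach 8.
The 197th integer pushes some class to 8, so 28·7 + 1 = 197.

197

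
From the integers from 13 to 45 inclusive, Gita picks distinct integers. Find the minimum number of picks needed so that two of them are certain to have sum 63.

20

Group the elements by complementary pair {x, 63−x}: {18,45}, {19,44}, {20,43}, …, giving 14 two-element pairs and 5 integers whose partner 63−x falls outside [13,45].
Treating each of those 19 groups as a pigeonhole, one can pick one integer per group — 19 integers — with no two summing to 63.
The 20th integer lands in an occupied pair, forcing a sum of 63.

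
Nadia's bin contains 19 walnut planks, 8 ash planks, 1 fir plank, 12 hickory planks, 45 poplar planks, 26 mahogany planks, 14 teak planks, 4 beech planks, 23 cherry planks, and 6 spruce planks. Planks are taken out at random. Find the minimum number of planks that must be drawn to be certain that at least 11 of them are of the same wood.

80

By the pigeonhole principle, the 10 woods are the holes; the planks drawn are the pigeons.
To avoid 11 of any one wood, the worst case takes at most 10 of each wood, or every plank of a wood that has fewer than 10.
That gives 10 + 8 + 1 + 10 + 10 + 10 + 10 + 4 + 10 + 6 = 79 planks with no wood reaching 11.
The next plank forces some wood to 11, so 79 + 1 = 80.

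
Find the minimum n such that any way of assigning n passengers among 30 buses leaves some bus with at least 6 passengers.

151

With 150 passengers one could put exactly 5 in each of the 30 buses, and no bus would reach 6.
One more passenger must land in a bus that already has 5, giving it 6.
So 30 × 5 + 1 = 151 passengers are required.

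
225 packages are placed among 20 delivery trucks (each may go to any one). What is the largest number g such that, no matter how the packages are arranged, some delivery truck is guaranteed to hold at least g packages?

The 20 delivery trucks are the holes and the 225 packages are the pigeons.
If every delivery truck held at most 11 packages, the total would be at most 20 × 11 = 220, which is less than 225.
So some delivery truck holds at least ⌈225/20⌉ = 12 packages.

12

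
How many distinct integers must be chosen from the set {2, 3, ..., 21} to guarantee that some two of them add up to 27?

Group the elements by complementary pair {x, 27−x}: {6,21}, {7,20}, {8,19}, …, giving 8 two-element pairs and 4 integers whose partner 27−x falls outside [2,21].
By pigeonhole, treating each of those 12 groups as a pigeonhole, one can pick one integer per group — 12 integers — with no two summing to 27.
The 13th integer lands in an occupied pair, forcing a sum of 27.

13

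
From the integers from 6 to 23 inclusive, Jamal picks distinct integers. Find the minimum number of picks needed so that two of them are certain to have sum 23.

13

Two chosen integers sum to 23 exactly when both halves of some pair {x, 23−x} with 6 ≤ x ≤ 23−x ≤ 17 are chosen — 6 such pairs.
The remaining 6 elements (those with no distinct partner in range) can never complete a 23-sum, so the worst case takes all of them and one from each pair: 6 + 6 = 12.
By pigeonhole, the 13th integer has to be the second member of some pair, so 12 + 1 = 13.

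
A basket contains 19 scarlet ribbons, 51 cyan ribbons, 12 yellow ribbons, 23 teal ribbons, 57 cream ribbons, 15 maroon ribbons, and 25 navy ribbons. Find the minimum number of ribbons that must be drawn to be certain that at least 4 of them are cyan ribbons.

In the worst case for collecting cyan ribbons, every non-cyan ribbon comes out first.
There are 19 + 12 + 23 + 57 + 15 + 25 = 151 non-cyan ribbons altogether.
After those, each further ribbon must be cyan, so 151 + 4 = 155 draws guarantee 4 cyan ribbons.

155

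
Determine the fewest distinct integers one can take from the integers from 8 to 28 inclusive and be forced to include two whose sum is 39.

13

Two chosen integers sum to 39 exactly when both halves of some pair {x, 39−x} with 11 ≤ x ≤ 39−x ≤ 28 are chosen — 9 such pairs.
The remaining 3 elements (those with no distinct partner in range) can never complete a 39-sum, so the worst case takes all of them and one from each pair: 3 + 9 = 12.
The 13th integer has to be the second member of some pair, so 12 + 1 = 13.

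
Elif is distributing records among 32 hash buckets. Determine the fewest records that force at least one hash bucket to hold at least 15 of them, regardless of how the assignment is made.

With 448 records one could put exactly 14 in each of the 32 hash buckets, and no hash bucket would reach 15.
One more record must land in a hash bucket that already has 14, giving it 15.
So 32 × 14 + 1 = 449 records are required.

449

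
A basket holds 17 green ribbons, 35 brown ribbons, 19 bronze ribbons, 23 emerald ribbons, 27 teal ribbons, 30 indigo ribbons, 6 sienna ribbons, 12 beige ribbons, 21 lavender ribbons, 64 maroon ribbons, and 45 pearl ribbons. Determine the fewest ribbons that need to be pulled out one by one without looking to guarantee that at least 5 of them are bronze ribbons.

In the worst case for collecting bronze ribbons, every non-bronze ribbon comes out first.
There are 17 + 35 + 23 + 27 + 30 + 6 + 12 + 21 + 64 + 45 = 280 non-bronze ribbons altogether.
After those, each further ribbon must be bronze, so 280 + 5 = 285 draws guarantee 5 bronze ribbons.

285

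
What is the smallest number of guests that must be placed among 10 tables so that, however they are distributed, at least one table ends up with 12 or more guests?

111

With 110 guests one could put exactly 11 in each of the 10 tables, and no table would reach 12.
One more guest must land in a table that already has 11, giving it 12.
So 10 × 11 + 1 = 111 guests are required.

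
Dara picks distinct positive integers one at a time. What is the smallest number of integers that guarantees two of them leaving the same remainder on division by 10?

The 10 residue classes mod 10 are the pigeonholes.
With 10 integers one could put 1 in each residue class and have no class reach 2.
The 11th integer pushes some class to 2, so 10·1 + 1 = 11.

11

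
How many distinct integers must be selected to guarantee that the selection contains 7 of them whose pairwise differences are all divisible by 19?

Integers whose pairwise differences are multiples of 19 are exactly those sharing a remainder mod 19. The 19 residue classes mod 19 are the pigeonholes.
With 114 integers one could put 6 in each residue class and have no class reach 7.
The 115th integer pushes some class to 7, so 19·6 + 1 = 115.

115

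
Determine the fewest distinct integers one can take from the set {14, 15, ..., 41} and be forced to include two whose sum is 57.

Group the elements by complementary pair {x, 57−x}: {16,41}, {17,40}, {18,39}, …, giving 13 two-element pairs and 2 integers whose partner 57−x falls outside [14,41].
Pigeonhole: treating each of those 15 groups as a pigeonhole, one can pick one integer per group — 15 integers — with no two summing to 57.
The 16th integer lands in an occupied pair, forcing a sum of 57.

16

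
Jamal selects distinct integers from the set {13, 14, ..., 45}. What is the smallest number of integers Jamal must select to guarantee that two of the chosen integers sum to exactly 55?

A set avoiding the sum 55 can contain at most one of each pair {x, 55−x}, plus the 3 elements whose complement lies outside the range.
The integers 28, …, 45 (18 of them) are such a set: any two sum to at least 28+29 = 57 > 55.
Any 19th integer completes one of the 15 pairs, so 19 choices force a sum of 55.

19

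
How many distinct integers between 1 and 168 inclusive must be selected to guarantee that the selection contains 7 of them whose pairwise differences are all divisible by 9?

Integers whose pairwise differences are multiples of 9 are exactly those sharing a remainder mod 9. By the pigeonhole principle, the 9 residue classes mod 9 are the pigeonholes.
With 54 integers one could put 6 in each residue class and have no class reach 7.
The 55th integer pushes some class to 7, so 9·6 + 1 = 55.

55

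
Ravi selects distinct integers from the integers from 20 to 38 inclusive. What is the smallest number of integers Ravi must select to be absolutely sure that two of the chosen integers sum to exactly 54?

Two chosen integers sum to 54 exactly when both halves of some pair {x, 54−x} with 20 ≤ x ≤ 54−x ≤ 34 are chosen — 7 such pairs.
The remaining 5 elements (those with no distinct partner in range) can never complete a 54-sum, so the worst case takes all of them and one from each pair: 5 + 7 = 12.
Pigeonhole: the 13th integer has to be the second member of some pair, so 12 + 1 = 13.

13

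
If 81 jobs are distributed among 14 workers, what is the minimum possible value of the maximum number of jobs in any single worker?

The 14 workers are the holes and the 81 jobs are the pigeons.
If every worker held at most 5 jobs, the total would be at most 14 × 5 = 70, which is less than 81.
So some worker holds at least ⌈81/14⌉ = 6 jobs.

6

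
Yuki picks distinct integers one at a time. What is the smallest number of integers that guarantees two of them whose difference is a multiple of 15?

16

Integers whose pairwise differences are multiples of 15 are exactly those sharing a remainder mod 15. By the pigeonhole principle, the 15 residue classes mod 15 are the pigeonholes.
With 15 integers one could put 1 in each residue class and have no class reach 2.
The 16th integer pushes some class to 2, so 15·1 + 1 = 16.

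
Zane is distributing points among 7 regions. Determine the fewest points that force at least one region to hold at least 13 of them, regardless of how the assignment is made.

85

With 84 points one could put exactly 12 in each of the 7 regions, and no region would reach 13.
One more point must land in a region that already has 12, giving it 13.
So 7 × 12 + 1 = 85 points are required.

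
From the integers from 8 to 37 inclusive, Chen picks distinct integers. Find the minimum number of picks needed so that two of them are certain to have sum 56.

22

Group the elements by complementary pair {x, 56−x}: {19,37}, {20,36}, {21,35}, …, giving 9 two-element pairs; the single value 28 (it cannot pair with itself since the integers are distinct); and 11 integers whose partner 56−x falls outside [8,37].
Treating each of those 21 groups as a pigeonhole, one can pick one integer per group — 21 integers — with no two summing to 56.
The 22nd integer lands in an occupied pair, forcing a sum of 56.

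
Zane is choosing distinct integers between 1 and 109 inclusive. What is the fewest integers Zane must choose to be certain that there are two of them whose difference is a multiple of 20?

21

Integers whose pairwise differences are multiples of 20 are exactly those sharing a remainder mod 20. By pigeonhole, the 20 residue classes mod 20 are the pigeonholes.
With 20 integers one could put 1 in each residue class and have no class reach 2.
The 21st integer pushes some class to 2, so 20·1 + 1 = 21.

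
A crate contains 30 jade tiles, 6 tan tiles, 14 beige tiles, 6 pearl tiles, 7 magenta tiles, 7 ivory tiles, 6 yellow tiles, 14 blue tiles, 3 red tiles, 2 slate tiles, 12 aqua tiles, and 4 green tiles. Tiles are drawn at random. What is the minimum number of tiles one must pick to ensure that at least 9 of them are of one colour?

By the pigeonhole principle, put each drawn tile into a box by colour. The largest draw with every box below 9 takes min(count, 8) from each colour; colours with fewer than 8 contribute all they have.
Σ min(cᵢ, 8) = 8 + 6 + 8 + 6 + 7 + 7 + 6 + 8 + 3 + 2 + 8 + 4 = 73.
Draw number 73 + 1 = 74 must push one box to 9.

74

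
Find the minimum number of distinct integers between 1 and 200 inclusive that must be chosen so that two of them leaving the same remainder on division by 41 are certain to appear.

By the pigeonhole principle, the 41 residue classes mod 41 are the pigeonholes.
With 41 integers one could put 1 in each residue class and have no class reach 2.
The 42nd integer pushes some class to 2, so 41·1 + 1 = 42.

42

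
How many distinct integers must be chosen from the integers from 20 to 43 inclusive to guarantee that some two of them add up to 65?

A set avoiding the sum 65 can contain at most one of each pair {x, 65−x}, plus the 2 elements whose complement lies outside the range.
The integers 20, …, 32 (13 of them) are such a set: any two sum to at least 20+21 = 41 and at most 31+32 = 63 < 65.
By pigeonhole, any 14th integer completes one of the 11 pairs, so 14 choices force a sum of 65.

14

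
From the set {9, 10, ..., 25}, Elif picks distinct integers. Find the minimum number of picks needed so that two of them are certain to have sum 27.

13

A set avoiding the sum 27 can contain at most one of each pair {x, 27−x}, plus the 7 elements whose complement lies outside the range.
The integers 14, …, 25 (12 of them) are such a set: any two sum to at least 14+15 = 29 > 27.
Any 13th integer completes one of the 5 pairs, so 13 choices force a sum of 27.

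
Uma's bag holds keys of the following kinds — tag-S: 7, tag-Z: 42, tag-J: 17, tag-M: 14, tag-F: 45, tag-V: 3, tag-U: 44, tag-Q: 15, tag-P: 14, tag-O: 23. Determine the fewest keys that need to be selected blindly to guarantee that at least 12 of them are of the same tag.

99

By pigeonhole, the 10 tags are the holes; the keys drawn are the pigeons.
To avoid 12 of any one tag, the worst case takes at most 11 of each tag, or every key of a tag that has fewer than 11.
That gives 7 + 11 + 11 + 11 + 11 + 3 + 11 + 11 + 11 + 11 = 98 keys with no tag reaching 12.
The next key forces some tag to 12, so 98 + 1 = 99.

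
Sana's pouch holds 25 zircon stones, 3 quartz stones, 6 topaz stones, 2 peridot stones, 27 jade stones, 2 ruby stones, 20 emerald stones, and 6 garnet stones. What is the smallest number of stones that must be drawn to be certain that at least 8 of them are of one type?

Pigeonhole: put each drawn stone into a box by type. The largest draw with every box below 8 takes min(count, 7) from each type; types with fewer than 7 contribute all they have.
Σ min(cᵢ, 7) = 7 + 3 + 6 + 2 + 7 + 2 + 7 + 6 = 40.
Draw number 40 + 1 = 41 must push one box to 8.

41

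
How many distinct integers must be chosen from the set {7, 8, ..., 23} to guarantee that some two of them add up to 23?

A set avoiding the sum 23 can contain at most one of each pair {x, 23−x}, plus the 7 elements whose complement lies outside the range.
The integers 12, …, 23 (12 of them) are such a set: any two sum to at least 12+13 = 25 > 23.
Any 13th integer completes one of the 5 pairs, so 13 choices force a sum of 23.

13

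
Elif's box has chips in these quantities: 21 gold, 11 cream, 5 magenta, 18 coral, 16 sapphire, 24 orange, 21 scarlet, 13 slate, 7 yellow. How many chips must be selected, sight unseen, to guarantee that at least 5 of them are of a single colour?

37

By pigeonhole, the 9 colours are the holes; the chips drawn are the pigeons.
To avoid 5 of any one colour, the worst case takes at most 4 of each colour.
That gives 4 + 4 + 4 + 4 + 4 + 4 + 4 + 4 + 4 = 36 chips with no colour reaching 5.
The next chip forces some colour to 5, so 36 + 1 = 37.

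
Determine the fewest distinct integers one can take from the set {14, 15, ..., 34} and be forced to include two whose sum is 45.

13

Two chosen integers sum to 45 exactly when both halves of some pair {x, 45−x} with 14 ≤ x ≤ 45−x ≤ 31 are chosen — 9 such pairs.
The remaining 3 elements (those with no distinct partner in range) can never complete a 45-sum, so the worst case takes all of them and one from each pair: 3 + 9 = 12.
The 13th integer has to be the second member of some pair, so 12 + 1 = 13.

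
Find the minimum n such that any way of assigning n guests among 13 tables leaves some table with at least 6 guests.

66

With 65 guests one could put exactly 5 in each of the 13 tables, and no table would reach 6.
Pigeonhole: one more guest must land in a table that already has 5, giving it 6.
So 13 × 5 + 1 = 66 guests are required.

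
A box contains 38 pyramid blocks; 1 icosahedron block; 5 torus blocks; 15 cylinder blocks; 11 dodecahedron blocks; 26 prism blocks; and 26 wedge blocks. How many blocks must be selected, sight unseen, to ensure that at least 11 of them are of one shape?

Put each drawn block into a box by shape. The largest draw with every box below 11 takes min(count, 10) from each shape; shapes with fewer than 10 contribute all they have.
Σ min(cᵢ, 10) = 10 + 1 + 5 + 10 + 10 + 10 + 10 = 56.
Draw number 56 + 1 = 57 must push one box to 11.

57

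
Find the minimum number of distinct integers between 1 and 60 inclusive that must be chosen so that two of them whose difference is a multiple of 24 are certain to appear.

Integers whose pairwise differences are multiples of 24 are exactly those sharing a remainder mod 24. By the pigeonhole principle, the 24 residue classes mod 24 are the pigeonholes.
With 24 integers one could put 1 in each residue class and have no class reach 2.
The 25th integer pushes some class to 2, so 24·1 + 1 = 25.

25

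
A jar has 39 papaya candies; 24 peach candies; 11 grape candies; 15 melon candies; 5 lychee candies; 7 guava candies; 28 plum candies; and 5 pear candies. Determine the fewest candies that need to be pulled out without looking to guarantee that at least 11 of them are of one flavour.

Put each drawn candy into a box by flavour. The largest draw with every box below 11 takes min(count, 10) from each flavour; flavours with fewer than 10 contribute all they have.
Σ min(cᵢ, 10) = 10 + 10 + 10 + 10 + 5 + 7 + 10 + 5 = 67.
Draw number 67 + 1 = 68 must push one box to 11.

68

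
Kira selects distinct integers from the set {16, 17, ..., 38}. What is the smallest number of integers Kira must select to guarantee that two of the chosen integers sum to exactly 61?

16

A set avoiding the sum 61 can contain at most one of each pair {x, 61−x}, plus the 7 elements whose complement lies outside the range.
The integers 16, …, 30 (15 of them) are such a set: any two sum to at least 16+17 = 33 and at most 29+30 = 59 < 61.
Any 16th integer completes one of the 8 pairs, so 16 choices force a sum of 61.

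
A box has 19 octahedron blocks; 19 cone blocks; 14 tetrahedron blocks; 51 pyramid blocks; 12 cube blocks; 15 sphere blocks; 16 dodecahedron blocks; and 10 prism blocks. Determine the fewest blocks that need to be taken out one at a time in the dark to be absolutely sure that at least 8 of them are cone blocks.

145

In the worst case for collecting cone blocks, every non-cone block comes out first.
There are 19 + 14 + 51 + 12 + 15 + 16 + 10 = 137 non-cone blocks altogether.
After those, each further block must be cone, so 137 + 8 = 145 draws guarantee 8 cone blocks.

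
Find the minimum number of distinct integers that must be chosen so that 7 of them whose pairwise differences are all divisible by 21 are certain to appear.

127

Integers whose pairwise differences are multiples of 21 are exactly those sharing a remainder mod 21. By pigeonhole, the 21 residue classes mod 21 are the pigeonholes.
With 126 integers one could put 6 in each residue class and have no class reach 7.
The 127th integer pushes some class to 7, so 21·6 + 1 = 127.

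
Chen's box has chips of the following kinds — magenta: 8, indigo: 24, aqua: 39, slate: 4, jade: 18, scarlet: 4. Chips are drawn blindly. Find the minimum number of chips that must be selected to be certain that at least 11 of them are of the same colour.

An adversary could hand out at most 10 chips per colour (magenta, slate, scarlet run out sooner): 8 + 10 + 10 + 4 + 10 + 4 = 46 chips and still no colour has 11.
One more chip lands in a colour already at 10, so 47 draws are enough and 46 are not.

47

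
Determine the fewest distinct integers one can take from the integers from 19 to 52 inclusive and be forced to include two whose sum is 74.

20

Group the elements by complementary pair {x, 74−x}: {22,52}, {23,51}, {24,50}, …, giving 15 two-element pairs, the single value 37 (it cannot pair with itself since the integers are distinct), and 3 integers whose partner 74−x falls outside [19,52].
By the pigeonhole principle, treating each of those 19 groups as a pigeonhole, one can pick one integer per group — 19 integers — with no two summing to 74.
The 20th integer lands in an occupied pair, forcing a sum of 74.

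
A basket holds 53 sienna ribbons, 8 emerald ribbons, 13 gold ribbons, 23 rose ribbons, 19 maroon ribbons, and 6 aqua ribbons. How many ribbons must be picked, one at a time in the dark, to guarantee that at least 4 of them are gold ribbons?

113

In the worst case for collecting gold ribbons, every non-gold ribbon comes out first.
There are 53 + 8 + 23 + 19 + 6 = 109 non-gold ribbons altogether.
After those, each further ribbon must be gold, so 109 + 4 = 113 draws guarantee 4 gold ribbons.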